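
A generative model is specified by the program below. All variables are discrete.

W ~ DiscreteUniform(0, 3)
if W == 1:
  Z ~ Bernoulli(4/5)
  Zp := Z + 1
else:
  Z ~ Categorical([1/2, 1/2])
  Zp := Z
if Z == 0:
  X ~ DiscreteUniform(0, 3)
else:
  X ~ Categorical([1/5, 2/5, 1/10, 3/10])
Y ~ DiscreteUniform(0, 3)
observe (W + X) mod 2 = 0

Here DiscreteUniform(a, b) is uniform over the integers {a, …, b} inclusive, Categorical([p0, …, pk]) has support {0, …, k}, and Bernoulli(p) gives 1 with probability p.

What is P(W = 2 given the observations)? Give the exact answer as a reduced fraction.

Enumerate traces; 64 have nonzero weight after conditioning:
  (W=0, Z=0, X=0, Y=0) weight 1/128
  (W=0, Z=0, X=0, Y=1) weight 1/128
  (W=0, Z=0, X=0, Y=2) weight 1/128
  (W=0, Z=0, X=0, Y=3) weight 1/128
  (W=0, Z=0, X=2, Y=0) weight 1/128
  (W=0, Z=0, X=2, Y=1) weight 1/128
  (W=0, Z=0, X=2, Y=2) weight 1/128
  (W=0, Z=0, X=2, Y=3) weight 1/128
  (W=1, Z=0, X=1, Y=0) weight 1/320
  (W=2, Z=0, X=0, Y=0) weight 1/128
  … 54 more
Group by W:
  weight(W=0) = 1/10
  weight(W=1) = 33/200
  weight(W=2) = 1/10
  weight(W=3) = 3/20
Total weight = 1/10 + 33/200 + 1/10 + 3/20 = 103/200
P(W=0 | obs) = 1/10 / 103/200 = 20/103
P(W=1 | obs) = 33/200 / 103/200 = 33/103
P(W=2 | obs) = 1/10 / 103/200 = 20/103
P(W=3 | obs) = 3/20 / 103/200 = 30/103

P(W = 2 | obs) = 20/103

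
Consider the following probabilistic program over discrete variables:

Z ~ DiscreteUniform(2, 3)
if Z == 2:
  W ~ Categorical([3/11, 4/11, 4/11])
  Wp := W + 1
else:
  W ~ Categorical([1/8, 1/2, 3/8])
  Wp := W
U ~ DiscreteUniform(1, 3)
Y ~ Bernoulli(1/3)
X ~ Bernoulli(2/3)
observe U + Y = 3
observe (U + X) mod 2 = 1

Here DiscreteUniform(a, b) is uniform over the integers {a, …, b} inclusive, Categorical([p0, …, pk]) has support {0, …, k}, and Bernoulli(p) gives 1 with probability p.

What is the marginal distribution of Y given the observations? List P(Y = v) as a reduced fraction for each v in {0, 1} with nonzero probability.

Enumerate traces; 12 have nonzero weight after conditioning:
  (Z=2, W=0, U=2, Y=1, X=1) weight 1/99
  (Z=2, W=0, U=3, Y=0, X=0) weight 1/99
  (Z=2, W=1, U=2, Y=1, X=1) weight 4/297
  (Z=2, W=1, U=3, Y=0, X=0) weight 4/297
  (Z=2, W=2, U=2, Y=1, X=1) weight 4/297
  (Z=2, W=2, U=3, Y=0, X=0) weight 4/297
  (Z=3, W=0, U=2, Y=1, X=1) weight 1/216
  (Z=3, W=0, U=3, Y=0, X=0) weight 1/216
  … 4 more
Group by Y:
  weight(Y=0) = 2/27
  weight(Y=1) = 2/27
Total weight = 2/27 + 2/27 = 4/27
P(Y=0 | obs) = 2/27 / 4/27 = 1/2
P(Y=1 | obs) = 2/27 / 4/27 = 1/2

P(Y=0) = 1/2, P(Y=1) = 1/2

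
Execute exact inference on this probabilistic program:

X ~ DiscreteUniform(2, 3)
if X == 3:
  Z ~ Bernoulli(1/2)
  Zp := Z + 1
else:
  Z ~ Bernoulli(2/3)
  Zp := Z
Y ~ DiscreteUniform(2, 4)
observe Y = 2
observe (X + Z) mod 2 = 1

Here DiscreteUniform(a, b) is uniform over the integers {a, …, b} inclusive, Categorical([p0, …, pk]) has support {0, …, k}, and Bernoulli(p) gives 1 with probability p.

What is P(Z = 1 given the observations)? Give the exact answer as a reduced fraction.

Enumerate traces; 2 have nonzero weight after conditioning:
  (X=2, Z=1, Y=2) weight 1/9
  (X=3, Z=0, Y=2) weight 1/12
Group by Z:
  weight(Z=0) = 1/12
  weight(Z=1) = 1/9
Total weight = 1/12 + 1/9 = 7/36
P(Z=0 | obs) = 1/12 / 7/36 = 3/7
P(Z=1 | obs) = 1/9 / 7/36 = 4/7

P(Z = 1 | obs) = 4/7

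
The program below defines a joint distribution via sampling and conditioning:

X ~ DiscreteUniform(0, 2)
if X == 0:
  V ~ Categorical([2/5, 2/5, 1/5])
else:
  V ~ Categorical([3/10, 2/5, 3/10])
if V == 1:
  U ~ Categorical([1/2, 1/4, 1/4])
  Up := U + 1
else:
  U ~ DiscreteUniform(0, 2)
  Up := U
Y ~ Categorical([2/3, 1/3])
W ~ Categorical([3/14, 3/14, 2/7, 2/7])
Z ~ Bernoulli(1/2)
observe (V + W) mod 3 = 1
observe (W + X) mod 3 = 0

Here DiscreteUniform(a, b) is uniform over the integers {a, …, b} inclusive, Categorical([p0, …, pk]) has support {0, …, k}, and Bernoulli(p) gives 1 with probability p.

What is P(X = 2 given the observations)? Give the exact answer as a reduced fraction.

P(X = 2 | obs) = 9/49

Enumerate traces; 48 have nonzero weight after conditioning:
  (X=0, V=1, U=0, Y=0, W=0, Z=0) weight 1/210
  (X=0, V=1, U=0, Y=0, W=0, Z=1) weight 1/210
  (X=0, V=1, U=0, Y=0, W=3, Z=0) weight 2/315
  (X=0, V=1, U=0, Y=0, W=3, Z=1) weight 2/315
  (X=0, V=1, U=0, Y=1, W=0, Z=0) weight 1/420
  (X=0, V=1, U=0, Y=1, W=0, Z=1) weight 1/420
  (X=0, V=1, U=0, Y=1, W=3, Z=0) weight 1/315
  (X=0, V=1, U=0, Y=1, W=3, Z=1) weight 1/315
  (X=1, V=2, U=0, Y=0, W=2, Z=0) weight 1/315
  (X=2, V=0, U=0, Y=0, W=1, Z=0) weight 1/420
  … 38 more
Group by X:
  weight(X=0) = 1/15
  weight(X=1) = 1/35
  weight(X=2) = 3/140
Total weight = 1/15 + 1/35 + 3/140 = 7/60
P(X=0 | obs) = 1/15 / 7/60 = 4/7
P(X=1 | obs) = 1/35 / 7/60 = 12/49
P(X=2 | obs) = 3/140 / 7/60 = 9/49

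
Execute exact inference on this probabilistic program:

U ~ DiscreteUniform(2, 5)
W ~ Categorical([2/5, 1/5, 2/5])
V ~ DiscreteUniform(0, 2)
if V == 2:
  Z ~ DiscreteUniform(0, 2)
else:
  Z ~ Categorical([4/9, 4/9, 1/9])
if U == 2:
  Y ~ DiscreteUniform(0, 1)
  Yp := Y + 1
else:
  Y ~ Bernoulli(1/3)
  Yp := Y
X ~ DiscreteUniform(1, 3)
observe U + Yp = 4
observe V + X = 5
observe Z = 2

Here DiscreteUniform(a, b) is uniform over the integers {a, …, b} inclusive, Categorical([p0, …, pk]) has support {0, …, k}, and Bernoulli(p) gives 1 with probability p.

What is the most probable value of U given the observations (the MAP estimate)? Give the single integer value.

argmax_v P(U = v | obs) = 4

Enumerate traces; 9 have nonzero weight after conditioning:
  (U=2, W=0, V=2, Z=2, Y=1, X=3) weight 1/540
  (U=2, W=1, V=2, Z=2, Y=1, X=3) weight 1/1080
  (U=2, W=2, V=2, Z=2, Y=1, X=3) weight 1/540
  (U=3, W=0, V=2, Z=2, Y=1, X=3) weight 1/810
  (U=3, W=1, V=2, Z=2, Y=1, X=3) weight 1/1620
  (U=3, W=2, V=2, Z=2, Y=1, X=3) weight 1/810
  (U=4, W=0, V=2, Z=2, Y=0, X=3) weight 1/405
  (U=4, W=1, V=2, Z=2, Y=0, X=3) weight 1/810
  … 1 more
Group by U:
  weight(U=2) = 1/216
  weight(U=3) = 1/324
  weight(U=4) = 1/162
Total weight = 1/216 + 1/324 + 1/162 = 1/72
P(U=2 | obs) = 1/216 / 1/72 = 1/3
P(U=3 | obs) = 1/324 / 1/72 = 2/9
P(U=4 | obs) = 1/162 / 1/72 = 4/9
argmax = 4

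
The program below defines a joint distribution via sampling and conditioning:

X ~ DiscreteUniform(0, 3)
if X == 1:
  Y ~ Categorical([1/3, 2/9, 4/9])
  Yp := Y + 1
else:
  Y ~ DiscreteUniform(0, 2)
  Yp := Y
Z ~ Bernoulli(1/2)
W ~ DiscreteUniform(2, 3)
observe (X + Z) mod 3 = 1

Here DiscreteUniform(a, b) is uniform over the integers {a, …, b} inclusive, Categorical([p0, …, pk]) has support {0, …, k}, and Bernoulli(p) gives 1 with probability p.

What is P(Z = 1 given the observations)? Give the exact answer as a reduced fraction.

P(Z = 1 | obs) = 2/3

Enumerate traces; 18 have nonzero weight after conditioning:
  (X=0, Y=0, Z=1, W=2) weight 1/48
  (X=0, Y=0, Z=1, W=3) weight 1/48
  (X=0, Y=1, Z=1, W=2) weight 1/48
  (X=0, Y=1, Z=1, W=3) weight 1/48
  (X=0, Y=2, Z=1, W=2) weight 1/48
  (X=0, Y=2, Z=1, W=3) weight 1/48
  (X=1, Y=0, Z=0, W=2) weight 1/48
  (X=1, Y=0, Z=0, W=3) weight 1/48
  … 10 more
Group by Z:
  weight(Z=0) = 1/8
  weight(Z=1) = 1/4
Total weight = 1/8 + 1/4 = 3/8
P(Z=0 | obs) = 1/8 / 3/8 = 1/3
P(Z=1 | obs) = 1/4 / 3/8 = 2/3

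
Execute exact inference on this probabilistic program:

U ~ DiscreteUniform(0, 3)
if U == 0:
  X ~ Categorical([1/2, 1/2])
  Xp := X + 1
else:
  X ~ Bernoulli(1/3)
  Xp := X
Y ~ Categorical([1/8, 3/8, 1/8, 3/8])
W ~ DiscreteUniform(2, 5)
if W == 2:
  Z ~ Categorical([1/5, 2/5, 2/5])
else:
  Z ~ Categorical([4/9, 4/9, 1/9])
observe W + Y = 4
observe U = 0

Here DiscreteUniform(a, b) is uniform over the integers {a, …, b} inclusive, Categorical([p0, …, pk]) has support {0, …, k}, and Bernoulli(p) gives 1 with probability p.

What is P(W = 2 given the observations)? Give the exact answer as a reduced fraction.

P(W = 2 | obs) = 1/5

Enumerate traces; 18 have nonzero weight after conditioning:
  (U=0, X=0, Y=0, W=4, Z=0) weight 1/576
  (U=0, X=0, Y=0, W=4, Z=1) weight 1/576
  (U=0, X=0, Y=0, W=4, Z=2) weight 1/2304
  (U=0, X=0, Y=1, W=3, Z=0) weight 1/192
  (U=0, X=0, Y=1, W=3, Z=1) weight 1/192
  (U=0, X=0, Y=1, W=3, Z=2) weight 1/768
  (U=0, X=0, Y=2, W=2, Z=0) weight 1/1280
  (U=0, X=0, Y=2, W=2, Z=1) weight 1/640
  … 10 more
Group by W:
  weight(W=2) = 1/128
  weight(W=3) = 3/128
  weight(W=4) = 1/128
Total weight = 1/128 + 3/128 + 1/128 = 5/128
P(W=2 | obs) = 1/128 / 5/128 = 1/5
P(W=3 | obs) = 3/128 / 5/128 = 3/5
P(W=4 | obs) = 1/128 / 5/128 = 1/5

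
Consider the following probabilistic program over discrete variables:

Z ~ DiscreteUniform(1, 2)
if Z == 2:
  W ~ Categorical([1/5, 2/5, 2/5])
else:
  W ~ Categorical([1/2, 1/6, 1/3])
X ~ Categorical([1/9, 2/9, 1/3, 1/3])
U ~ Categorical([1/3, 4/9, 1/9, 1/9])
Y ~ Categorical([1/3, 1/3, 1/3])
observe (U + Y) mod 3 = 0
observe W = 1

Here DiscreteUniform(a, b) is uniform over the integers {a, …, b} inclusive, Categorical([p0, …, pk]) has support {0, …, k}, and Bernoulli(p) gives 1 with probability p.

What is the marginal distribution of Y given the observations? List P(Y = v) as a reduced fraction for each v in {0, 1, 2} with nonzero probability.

Enumerate traces; 32 have nonzero weight after conditioning:
  (Z=1, W=1, X=0, U=0, Y=0) weight 1/972
  (Z=1, W=1, X=0, U=1, Y=2) weight 1/729
  (Z=1, W=1, X=0, U=2, Y=1) weight 1/2916
  (Z=1, W=1, X=0, U=3, Y=0) weight 1/2916
  (Z=1, W=1, X=1, U=0, Y=0) weight 1/486
  (Z=1, W=1, X=1, U=1, Y=2) weight 2/729
  (Z=1, W=1, X=1, U=2, Y=1) weight 1/1458
  (Z=1, W=1, X=1, U=3, Y=0) weight 1/1458
  … 24 more
Group by Y:
  weight(Y=0) = 17/405
  weight(Y=1) = 17/1620
  weight(Y=2) = 17/405
Total weight = 17/405 + 17/1620 + 17/405 = 17/180
P(Y=0 | obs) = 17/405 / 17/180 = 4/9
P(Y=1 | obs) = 17/1620 / 17/180 = 1/9
P(Y=2 | obs) = 17/405 / 17/180 = 4/9

P(Y=0) = 4/9, P(Y=1) = 1/9, P(Y=2) = 4/9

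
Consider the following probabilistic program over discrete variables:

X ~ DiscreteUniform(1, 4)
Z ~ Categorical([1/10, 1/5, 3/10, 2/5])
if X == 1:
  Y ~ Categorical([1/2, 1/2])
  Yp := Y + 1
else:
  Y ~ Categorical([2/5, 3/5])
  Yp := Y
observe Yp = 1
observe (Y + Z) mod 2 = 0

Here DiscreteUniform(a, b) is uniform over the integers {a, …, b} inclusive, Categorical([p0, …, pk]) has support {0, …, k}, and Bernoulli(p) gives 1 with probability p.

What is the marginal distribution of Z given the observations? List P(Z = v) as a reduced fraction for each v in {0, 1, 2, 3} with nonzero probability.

P(Z=0) = 5/128, P(Z=1) = 9/32, P(Z=2) = 15/128, P(Z=3) = 9/16

Enumerate traces; 8 have nonzero weight after conditioning:
  (X=1, Z=0, Y=0) weight 1/80
  (X=1, Z=2, Y=0) weight 3/80
  (X=2, Z=1, Y=1) weight 3/100
  (X=2, Z=3, Y=1) weight 3/50
  (X=3, Z=1, Y=1) weight 3/100
  (X=3, Z=3, Y=1) weight 3/50
  (X=4, Z=1, Y=1) weight 3/100
  (X=4, Z=3, Y=1) weight 3/50
Group by Z:
  weight(Z=0) = 1/80
  weight(Z=1) = 9/100
  weight(Z=2) = 3/80
  weight(Z=3) = 9/50
Total weight = 1/80 + 9/100 + 3/80 + 9/50 = 8/25
P(Z=0 | obs) = 1/80 / 8/25 = 5/128
P(Z=1 | obs) = 9/100 / 8/25 = 9/32
P(Z=2 | obs) = 3/80 / 8/25 = 15/128
P(Z=3 | obs) = 9/50 / 8/25 = 9/16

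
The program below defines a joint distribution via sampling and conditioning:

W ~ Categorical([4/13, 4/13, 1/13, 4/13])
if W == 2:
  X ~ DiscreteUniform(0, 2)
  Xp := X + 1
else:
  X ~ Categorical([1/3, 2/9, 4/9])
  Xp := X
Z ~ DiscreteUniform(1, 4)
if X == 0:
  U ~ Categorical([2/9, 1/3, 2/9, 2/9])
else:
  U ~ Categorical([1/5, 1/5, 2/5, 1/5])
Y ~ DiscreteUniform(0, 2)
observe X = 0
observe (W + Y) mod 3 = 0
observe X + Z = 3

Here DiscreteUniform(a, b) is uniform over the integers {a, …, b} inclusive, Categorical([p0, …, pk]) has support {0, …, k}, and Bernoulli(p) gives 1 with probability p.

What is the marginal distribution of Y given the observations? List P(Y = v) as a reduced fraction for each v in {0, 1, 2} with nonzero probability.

P(Y=0) = 8/13, P(Y=1) = 1/13, P(Y=2) = 4/13

Enumerate traces; 16 have nonzero weight after conditioning:
  (W=0, X=0, Z=3, U=0, Y=0) weight 2/1053
  (W=0, X=0, Z=3, U=1, Y=0) weight 1/351
  (W=0, X=0, Z=3, U=2, Y=0) weight 2/1053
  (W=0, X=0, Z=3, U=3, Y=0) weight 2/1053
  (W=1, X=0, Z=3, U=0, Y=2) weight 2/1053
  (W=1, X=0, Z=3, U=1, Y=2) weight 1/351
  (W=1, X=0, Z=3, U=2, Y=2) weight 2/1053
  (W=1, X=0, Z=3, U=3, Y=2) weight 2/1053
  (W=2, X=0, Z=3, U=0, Y=1) weight 1/2106
  … 7 more
Group by Y:
  weight(Y=0) = 2/117
  weight(Y=1) = 1/468
  weight(Y=2) = 1/117
Total weight = 2/117 + 1/468 + 1/117 = 1/36
P(Y=0 | obs) = 2/117 / 1/36 = 8/13
P(Y=1 | obs) = 1/468 / 1/36 = 1/13
P(Y=2 | obs) = 1/117 / 1/36 = 4/13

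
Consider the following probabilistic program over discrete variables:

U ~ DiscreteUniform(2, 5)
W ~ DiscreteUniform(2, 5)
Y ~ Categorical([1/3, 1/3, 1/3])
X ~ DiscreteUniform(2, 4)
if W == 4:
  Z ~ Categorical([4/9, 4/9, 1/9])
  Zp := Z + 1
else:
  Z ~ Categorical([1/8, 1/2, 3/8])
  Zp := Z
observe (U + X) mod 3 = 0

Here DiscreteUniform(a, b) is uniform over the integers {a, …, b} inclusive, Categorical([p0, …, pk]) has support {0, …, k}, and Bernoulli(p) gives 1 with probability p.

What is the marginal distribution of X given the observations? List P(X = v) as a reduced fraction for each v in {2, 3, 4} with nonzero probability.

Enumerate traces; 144 have nonzero weight after conditioning:
  (U=2, W=2, Y=0, X=4, Z=0) weight 1/1152
  (U=2, W=2, Y=0, X=4, Z=1) weight 1/288
  (U=2, W=2, Y=0, X=4, Z=2) weight 1/384
  (U=2, W=2, Y=1, X=4, Z=0) weight 1/1152
  (U=2, W=2, Y=1, X=4, Z=1) weight 1/288
  (U=2, W=2, Y=1, X=4, Z=2) weight 1/384
  (U=2, W=2, Y=2, X=4, Z=0) weight 1/1152
  (U=2, W=2, Y=2, X=4, Z=1) weight 1/288
  (U=3, W=2, Y=0, X=3, Z=0) weight 1/1152
  (U=4, W=2, Y=0, X=2, Z=0) weight 1/1152
  … 134 more
Group by X:
  weight(X=2) = 1/12
  weight(X=3) = 1/12
  weight(X=4) = 1/6
Total weight = 1/12 + 1/12 + 1/6 = 1/3
P(X=2 | obs) = 1/12 / 1/3 = 1/4
P(X=3 | obs) = 1/12 / 1/3 = 1/4
P(X=4 | obs) = 1/6 / 1/3 = 1/2

P(X=2) = 1/4, P(X=3) = 1/4, P(X=4) = 1/2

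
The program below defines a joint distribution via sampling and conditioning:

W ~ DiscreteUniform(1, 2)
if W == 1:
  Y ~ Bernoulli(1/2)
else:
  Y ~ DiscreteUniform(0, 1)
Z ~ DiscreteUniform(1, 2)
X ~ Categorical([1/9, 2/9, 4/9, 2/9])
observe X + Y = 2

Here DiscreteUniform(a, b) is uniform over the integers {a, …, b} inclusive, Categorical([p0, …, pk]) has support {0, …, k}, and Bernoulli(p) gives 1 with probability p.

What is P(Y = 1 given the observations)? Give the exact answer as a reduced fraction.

Enumerate traces; 8 have nonzero weight after conditioning:
  (W=1, Y=0, Z=1, X=2) weight 1/18
  (W=1, Y=0, Z=2, X=2) weight 1/18
  (W=1, Y=1, Z=1, X=1) weight 1/36
  (W=1, Y=1, Z=2, X=1) weight 1/36
  (W=2, Y=0, Z=1, X=2) weight 1/18
  (W=2, Y=0, Z=2, X=2) weight 1/18
  (W=2, Y=1, Z=1, X=1) weight 1/36
  (W=2, Y=1, Z=2, X=1) weight 1/36
Group by Y:
  weight(Y=0) = 2/9
  weight(Y=1) = 1/9
Total weight = 2/9 + 1/9 = 1/3
P(Y=0 | obs) = 2/9 / 1/3 = 2/3
P(Y=1 | obs) = 1/9 / 1/3 = 1/3

P(Y = 1 | obs) = 1/3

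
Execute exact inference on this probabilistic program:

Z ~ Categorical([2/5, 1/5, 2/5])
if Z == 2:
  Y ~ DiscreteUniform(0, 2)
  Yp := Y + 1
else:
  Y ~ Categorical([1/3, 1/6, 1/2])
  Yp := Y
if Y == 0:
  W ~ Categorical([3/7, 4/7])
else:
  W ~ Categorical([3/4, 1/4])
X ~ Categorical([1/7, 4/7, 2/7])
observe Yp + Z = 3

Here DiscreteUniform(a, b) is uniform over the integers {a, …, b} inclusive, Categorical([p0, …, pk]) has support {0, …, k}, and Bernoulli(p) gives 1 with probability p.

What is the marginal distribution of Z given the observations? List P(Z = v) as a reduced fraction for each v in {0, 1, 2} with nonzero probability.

P(Z=1) = 3/7, P(Z=2) = 4/7

Enumerate traces; 12 have nonzero weight after conditioning:
  (Z=1, Y=2, W=0, X=0) weight 3/280
  (Z=1, Y=2, W=0, X=1) weight 3/70
  (Z=1, Y=2, W=0, X=2) weight 3/140
  (Z=1, Y=2, W=1, X=0) weight 1/280
  (Z=1, Y=2, W=1, X=1) weight 1/70
  (Z=1, Y=2, W=1, X=2) weight 1/140
  (Z=2, Y=0, W=0, X=0) weight 2/245
  (Z=2, Y=0, W=0, X=1) weight 8/245
  … 4 more
Group by Z:
  weight(Z=1) = 1/10
  weight(Z=2) = 2/15
Total weight = 1/10 + 2/15 = 7/30
P(Z=1 | obs) = 1/10 / 7/30 = 3/7
P(Z=2 | obs) = 2/15 / 7/30 = 4/7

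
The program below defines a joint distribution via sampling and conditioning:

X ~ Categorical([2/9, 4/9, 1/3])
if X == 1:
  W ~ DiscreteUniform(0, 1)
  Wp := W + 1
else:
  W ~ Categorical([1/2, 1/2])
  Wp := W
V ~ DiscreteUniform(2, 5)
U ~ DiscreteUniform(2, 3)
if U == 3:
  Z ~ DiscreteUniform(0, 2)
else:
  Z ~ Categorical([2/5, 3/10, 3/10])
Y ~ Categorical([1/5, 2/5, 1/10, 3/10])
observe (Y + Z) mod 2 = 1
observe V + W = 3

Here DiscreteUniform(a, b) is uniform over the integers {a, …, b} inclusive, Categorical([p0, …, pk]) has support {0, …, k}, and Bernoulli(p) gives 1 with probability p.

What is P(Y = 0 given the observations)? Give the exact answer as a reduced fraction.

P(Y = 0 | obs) = 19/172

Enumerate traces; 72 have nonzero weight after conditioning:
  (X=0, W=0, V=3, U=2, Z=0, Y=1) weight 1/450
  (X=0, W=0, V=3, U=2, Z=0, Y=3) weight 1/600
  (X=0, W=0, V=3, U=2, Z=1, Y=0) weight 1/1200
  (X=0, W=0, V=3, U=2, Z=1, Y=2) weight 1/2400
  (X=0, W=0, V=3, U=2, Z=2, Y=1) weight 1/600
  (X=0, W=0, V=3, U=2, Z=2, Y=3) weight 1/800
  (X=0, W=0, V=3, U=3, Z=0, Y=1) weight 1/540
  (X=0, W=0, V=3, U=3, Z=0, Y=3) weight 1/720
  … 64 more
Group by Y:
  weight(Y=0) = 19/1200
  weight(Y=1) = 41/600
  weight(Y=2) = 19/2400
  weight(Y=3) = 41/800
Total weight = 19/1200 + 41/600 + 19/2400 + 41/800 = 43/300
P(Y=0 | obs) = 19/1200 / 43/300 = 19/172
P(Y=1 | obs) = 41/600 / 43/300 = 41/86
P(Y=2 | obs) = 19/2400 / 43/300 = 19/344
P(Y=3 | obs) = 41/800 / 43/300 = 123/344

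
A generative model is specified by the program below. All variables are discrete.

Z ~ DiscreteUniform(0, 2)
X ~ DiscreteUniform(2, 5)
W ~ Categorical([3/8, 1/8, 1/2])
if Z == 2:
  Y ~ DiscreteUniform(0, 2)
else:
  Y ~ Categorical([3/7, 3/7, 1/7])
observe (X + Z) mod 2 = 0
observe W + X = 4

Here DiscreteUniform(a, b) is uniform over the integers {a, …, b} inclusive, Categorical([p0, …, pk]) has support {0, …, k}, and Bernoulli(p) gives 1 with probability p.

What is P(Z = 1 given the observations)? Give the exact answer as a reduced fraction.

Enumerate traces; 15 have nonzero weight after conditioning:
  (Z=0, X=2, W=2, Y=0) weight 1/56
  (Z=0, X=2, W=2, Y=1) weight 1/56
  (Z=0, X=2, W=2, Y=2) weight 1/168
  (Z=0, X=4, W=0, Y=0) weight 3/224
  (Z=0, X=4, W=0, Y=1) weight 3/224
  (Z=0, X=4, W=0, Y=2) weight 1/224
  (Z=1, X=3, W=1, Y=0) weight 1/224
  (Z=1, X=3, W=1, Y=1) weight 1/224
  (Z=2, X=2, W=2, Y=0) weight 1/72
  … 6 more
Group by Z:
  weight(Z=0) = 7/96
  weight(Z=1) = 1/96
  weight(Z=2) = 7/96
Total weight = 7/96 + 1/96 + 7/96 = 5/32
P(Z=0 | obs) = 7/96 / 5/32 = 7/15
P(Z=1 | obs) = 1/96 / 5/32 = 1/15
P(Z=2 | obs) = 7/96 / 5/32 = 7/15

P(Z = 1 | obs) = 1/15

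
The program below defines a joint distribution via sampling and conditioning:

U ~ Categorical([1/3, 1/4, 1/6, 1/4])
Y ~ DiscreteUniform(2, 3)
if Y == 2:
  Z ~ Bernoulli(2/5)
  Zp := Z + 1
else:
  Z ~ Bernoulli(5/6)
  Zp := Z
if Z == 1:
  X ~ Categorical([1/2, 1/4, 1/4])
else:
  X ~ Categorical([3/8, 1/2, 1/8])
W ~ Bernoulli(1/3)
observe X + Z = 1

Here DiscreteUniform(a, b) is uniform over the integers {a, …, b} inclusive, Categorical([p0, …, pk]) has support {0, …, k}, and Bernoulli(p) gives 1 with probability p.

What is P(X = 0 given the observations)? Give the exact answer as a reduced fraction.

P(X = 0 | obs) = 37/60

Enumerate traces; 32 have nonzero weight after conditioning:
  (U=0, Y=2, Z=0, X=1, W=0) weight 1/30
  (U=0, Y=2, Z=0, X=1, W=1) weight 1/60
  (U=0, Y=2, Z=1, X=0, W=0) weight 1/45
  (U=0, Y=2, Z=1, X=0, W=1) weight 1/90
  (U=0, Y=3, Z=0, X=1, W=0) weight 1/108
  (U=0, Y=3, Z=0, X=1, W=1) weight 1/216
  (U=0, Y=3, Z=1, X=0, W=0) weight 5/108
  (U=0, Y=3, Z=1, X=0, W=1) weight 5/216
  … 24 more
Group by X:
  weight(X=0) = 37/120
  weight(X=1) = 23/120
Total weight = 37/120 + 23/120 = 1/2
P(X=0 | obs) = 37/120 / 1/2 = 37/60
P(X=1 | obs) = 23/120 / 1/2 = 23/60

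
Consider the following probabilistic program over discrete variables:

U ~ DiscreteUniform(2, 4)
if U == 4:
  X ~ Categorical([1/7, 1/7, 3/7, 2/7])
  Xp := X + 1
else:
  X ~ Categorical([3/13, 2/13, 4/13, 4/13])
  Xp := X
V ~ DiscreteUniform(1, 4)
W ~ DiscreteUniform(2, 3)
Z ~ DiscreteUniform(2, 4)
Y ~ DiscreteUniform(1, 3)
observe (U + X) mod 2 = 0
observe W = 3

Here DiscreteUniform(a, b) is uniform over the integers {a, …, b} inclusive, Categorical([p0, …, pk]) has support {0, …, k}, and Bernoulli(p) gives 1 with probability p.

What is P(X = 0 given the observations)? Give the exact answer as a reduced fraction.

Enumerate traces; 216 have nonzero weight after conditioning:
  (U=2, X=0, V=1, W=3, Z=2, Y=1) weight 1/936
  (U=2, X=0, V=1, W=3, Z=2, Y=2) weight 1/936
  (U=2, X=0, V=1, W=3, Z=2, Y=3) weight 1/936
  (U=2, X=0, V=1, W=3, Z=3, Y=1) weight 1/936
  (U=2, X=0, V=1, W=3, Z=3, Y=2) weight 1/936
  (U=2, X=0, V=1, W=3, Z=3, Y=3) weight 1/936
  (U=2, X=0, V=1, W=3, Z=4, Y=1) weight 1/936
  (U=2, X=0, V=1, W=3, Z=4, Y=2) weight 1/936
  (U=2, X=2, V=1, W=3, Z=2, Y=1) weight 1/702
  (U=3, X=1, V=1, W=3, Z=2, Y=1) weight 1/1404
  … 206 more
Group by X:
  weight(X=0) = 17/273
  weight(X=1) = 1/39
  weight(X=2) = 67/546
  weight(X=3) = 2/39
Total weight = 17/273 + 1/39 + 67/546 + 2/39 = 11/42
P(X=0 | obs) = 17/273 / 11/42 = 34/143
P(X=1 | obs) = 1/39 / 11/42 = 14/143
P(X=2 | obs) = 67/546 / 11/42 = 67/143
P(X=3 | obs) = 2/39 / 11/42 = 28/143

P(X = 0 | obs) = 34/143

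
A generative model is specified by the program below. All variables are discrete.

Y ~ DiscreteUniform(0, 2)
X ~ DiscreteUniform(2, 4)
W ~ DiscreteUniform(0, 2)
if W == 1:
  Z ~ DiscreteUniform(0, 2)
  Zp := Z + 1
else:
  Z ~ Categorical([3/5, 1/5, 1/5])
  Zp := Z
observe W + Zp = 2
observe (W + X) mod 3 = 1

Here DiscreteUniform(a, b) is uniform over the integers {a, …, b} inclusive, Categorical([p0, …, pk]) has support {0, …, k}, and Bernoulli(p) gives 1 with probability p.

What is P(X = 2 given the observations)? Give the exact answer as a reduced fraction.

P(X = 2 | obs) = 9/17

Enumerate traces; 9 have nonzero weight after conditioning:
  (Y=0, X=2, W=2, Z=0) weight 1/45
  (Y=0, X=3, W=1, Z=0) weight 1/81
  (Y=0, X=4, W=0, Z=2) weight 1/135
  (Y=1, X=2, W=2, Z=0) weight 1/45
  (Y=1, X=3, W=1, Z=0) weight 1/81
  (Y=1, X=4, W=0, Z=2) weight 1/135
  (Y=2, X=2, W=2, Z=0) weight 1/45
  (Y=2, X=3, W=1, Z=0) weight 1/81
  … 1 more
Group by X:
  weight(X=2) = 1/15
  weight(X=3) = 1/27
  weight(X=4) = 1/45
Total weight = 1/15 + 1/27 + 1/45 = 17/135
P(X=2 | obs) = 1/15 / 17/135 = 9/17
P(X=3 | obs) = 1/27 / 17/135 = 5/17
P(X=4 | obs) = 1/45 / 17/135 = 3/17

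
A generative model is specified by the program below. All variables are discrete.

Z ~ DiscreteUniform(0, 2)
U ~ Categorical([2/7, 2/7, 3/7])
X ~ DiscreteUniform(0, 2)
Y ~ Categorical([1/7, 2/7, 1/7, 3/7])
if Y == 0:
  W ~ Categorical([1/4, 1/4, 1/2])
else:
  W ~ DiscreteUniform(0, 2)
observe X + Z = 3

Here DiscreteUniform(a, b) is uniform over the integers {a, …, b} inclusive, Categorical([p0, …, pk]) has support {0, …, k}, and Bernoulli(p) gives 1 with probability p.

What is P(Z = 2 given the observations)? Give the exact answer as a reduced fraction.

P(Z = 2 | obs) = 1/2

Enumerate traces; 72 have nonzero weight after conditioning:
  (Z=1, U=0, X=2, Y=0, W=0) weight 1/882
  (Z=1, U=0, X=2, Y=0, W=1) weight 1/882
  (Z=1, U=0, X=2, Y=0, W=2) weight 1/441
  (Z=1, U=0, X=2, Y=1, W=0) weight 4/1323
  (Z=1, U=0, X=2, Y=1, W=1) weight 4/1323
  (Z=1, U=0, X=2, Y=1, W=2) weight 4/1323
  (Z=1, U=0, X=2, Y=2, W=0) weight 2/1323
  (Z=1, U=0, X=2, Y=2, W=1) weight 2/1323
  (Z=2, U=0, X=1, Y=0, W=0) weight 1/882
  … 63 more
Group by Z:
  weight(Z=1) = 1/9
  weight(Z=2) = 1/9
Total weight = 1/9 + 1/9 = 2/9
P(Z=1 | obs) = 1/9 / 2/9 = 1/2
P(Z=2 | obs) = 1/9 / 2/9 = 1/2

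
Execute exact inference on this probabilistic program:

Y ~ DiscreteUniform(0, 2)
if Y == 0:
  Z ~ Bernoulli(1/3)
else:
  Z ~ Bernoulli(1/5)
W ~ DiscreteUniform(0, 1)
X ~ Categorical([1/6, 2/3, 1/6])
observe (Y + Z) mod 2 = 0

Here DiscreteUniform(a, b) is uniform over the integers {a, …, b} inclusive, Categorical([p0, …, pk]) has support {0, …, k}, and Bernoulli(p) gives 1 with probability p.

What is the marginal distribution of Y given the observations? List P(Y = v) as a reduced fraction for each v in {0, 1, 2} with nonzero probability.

P(Y=0) = 2/5, P(Y=1) = 3/25, P(Y=2) = 12/25

Enumerate traces; 18 have nonzero weight after conditioning:
  (Y=0, Z=0, W=0, X=0) weight 1/54
  (Y=0, Z=0, W=0, X=1) weight 2/27
  (Y=0, Z=0, W=0, X=2) weight 1/54
  (Y=0, Z=0, W=1, X=0) weight 1/54
  (Y=0, Z=0, W=1, X=1) weight 2/27
  (Y=0, Z=0, W=1, X=2) weight 1/54
  (Y=1, Z=1, W=0, X=0) weight 1/180
  (Y=1, Z=1, W=0, X=1) weight 1/45
  (Y=2, Z=0, W=0, X=0) weight 1/45
  … 9 more
Group by Y:
  weight(Y=0) = 2/9
  weight(Y=1) = 1/15
  weight(Y=2) = 4/15
Total weight = 2/9 + 1/15 + 4/15 = 5/9
P(Y=0 | obs) = 2/9 / 5/9 = 2/5
P(Y=1 | obs) = 1/15 / 5/9 = 3/25
P(Y=2 | obs) = 4/15 / 5/9 = 12/25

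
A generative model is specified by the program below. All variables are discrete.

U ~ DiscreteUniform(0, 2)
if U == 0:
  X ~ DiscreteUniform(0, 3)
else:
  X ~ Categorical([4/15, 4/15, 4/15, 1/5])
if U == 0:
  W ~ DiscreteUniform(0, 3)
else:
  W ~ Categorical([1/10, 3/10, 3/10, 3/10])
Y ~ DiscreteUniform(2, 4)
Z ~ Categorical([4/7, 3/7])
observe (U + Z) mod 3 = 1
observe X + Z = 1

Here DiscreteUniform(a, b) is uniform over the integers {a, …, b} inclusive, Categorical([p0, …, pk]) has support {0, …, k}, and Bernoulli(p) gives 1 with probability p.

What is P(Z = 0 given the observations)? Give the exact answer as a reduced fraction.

P(Z = 0 | obs) = 64/109

Enumerate traces; 24 have nonzero weight after conditioning:
  (U=0, X=0, W=0, Y=2, Z=1) weight 1/336
  (U=0, X=0, W=0, Y=3, Z=1) weight 1/336
  (U=0, X=0, W=0, Y=4, Z=1) weight 1/336
  (U=0, X=0, W=1, Y=2, Z=1) weight 1/336
  (U=0, X=0, W=1, Y=3, Z=1) weight 1/336
  (U=0, X=0, W=1, Y=4, Z=1) weight 1/336
  (U=0, X=0, W=2, Y=2, Z=1) weight 1/336
  (U=0, X=0, W=2, Y=3, Z=1) weight 1/336
  (U=1, X=1, W=0, Y=2, Z=0) weight 8/4725
  … 15 more
Group by Z:
  weight(Z=0) = 16/315
  weight(Z=1) = 1/28
Total weight = 16/315 + 1/28 = 109/1260
P(Z=0 | obs) = 16/315 / 109/1260 = 64/109
P(Z=1 | obs) = 1/28 / 109/1260 = 45/109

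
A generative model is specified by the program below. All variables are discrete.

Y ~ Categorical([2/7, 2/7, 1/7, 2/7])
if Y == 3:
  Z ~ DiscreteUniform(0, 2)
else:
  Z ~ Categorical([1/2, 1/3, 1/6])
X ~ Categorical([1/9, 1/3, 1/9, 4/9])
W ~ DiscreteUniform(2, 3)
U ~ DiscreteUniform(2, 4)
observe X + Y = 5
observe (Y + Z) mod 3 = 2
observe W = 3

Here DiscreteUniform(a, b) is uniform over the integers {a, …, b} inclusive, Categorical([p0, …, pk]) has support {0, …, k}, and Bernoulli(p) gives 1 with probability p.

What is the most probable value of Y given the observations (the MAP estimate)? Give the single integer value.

Enumerate traces; 6 have nonzero weight after conditioning:
  (Y=2, Z=0, X=3, W=3, U=2) weight 1/189
  (Y=2, Z=0, X=3, W=3, U=3) weight 1/189
  (Y=2, Z=0, X=3, W=3, U=4) weight 1/189
  (Y=3, Z=2, X=2, W=3, U=2) weight 1/567
  (Y=3, Z=2, X=2, W=3, U=3) weight 1/567
  (Y=3, Z=2, X=2, W=3, U=4) weight 1/567
Group by Y:
  weight(Y=2) = 1/63
  weight(Y=3) = 1/189
Total weight = 1/63 + 1/189 = 4/189
P(Y=2 | obs) = 1/63 / 4/189 = 3/4
P(Y=3 | obs) = 1/189 / 4/189 = 1/4
argmax = 2

argmax_v P(Y = v | obs) = 2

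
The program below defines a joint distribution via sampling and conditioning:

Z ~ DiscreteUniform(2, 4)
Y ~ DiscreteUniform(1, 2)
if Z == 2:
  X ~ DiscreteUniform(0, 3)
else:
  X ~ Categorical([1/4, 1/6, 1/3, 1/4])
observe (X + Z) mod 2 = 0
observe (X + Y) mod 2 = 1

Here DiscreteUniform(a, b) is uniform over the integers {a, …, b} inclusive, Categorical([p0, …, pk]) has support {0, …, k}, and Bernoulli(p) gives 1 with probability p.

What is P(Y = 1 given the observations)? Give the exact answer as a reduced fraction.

P(Y = 1 | obs) = 13/18

Enumerate traces; 6 have nonzero weight after conditioning:
  (Z=2, Y=1, X=0) weight 1/24
  (Z=2, Y=1, X=2) weight 1/24
  (Z=3, Y=2, X=1) weight 1/36
  (Z=3, Y=2, X=3) weight 1/24
  (Z=4, Y=1, X=0) weight 1/24
  (Z=4, Y=1, X=2) weight 1/18
Group by Y:
  weight(Y=1) = 13/72
  weight(Y=2) = 5/72
Total weight = 13/72 + 5/72 = 1/4
P(Y=1 | obs) = 13/72 / 1/4 = 13/18
P(Y=2 | obs) = 5/72 / 1/4 = 5/18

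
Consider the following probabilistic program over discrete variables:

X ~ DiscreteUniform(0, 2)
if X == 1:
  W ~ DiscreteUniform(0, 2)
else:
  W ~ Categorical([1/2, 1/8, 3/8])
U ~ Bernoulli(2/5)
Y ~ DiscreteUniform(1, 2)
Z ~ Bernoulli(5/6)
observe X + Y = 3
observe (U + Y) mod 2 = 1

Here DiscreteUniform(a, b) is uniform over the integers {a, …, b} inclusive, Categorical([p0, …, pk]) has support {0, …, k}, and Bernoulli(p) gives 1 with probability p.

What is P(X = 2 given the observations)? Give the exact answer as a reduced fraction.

P(X = 2 | obs) = 3/5

Enumerate traces; 12 have nonzero weight after conditioning:
  (X=1, W=0, U=1, Y=2, Z=0) weight 1/270
  (X=1, W=0, U=1, Y=2, Z=1) weight 1/54
  (X=1, W=1, U=1, Y=2, Z=0) weight 1/270
  (X=1, W=1, U=1, Y=2, Z=1) weight 1/54
  (X=1, W=2, U=1, Y=2, Z=0) weight 1/270
  (X=1, W=2, U=1, Y=2, Z=1) weight 1/54
  (X=2, W=0, U=0, Y=1, Z=0) weight 1/120
  (X=2, W=0, U=0, Y=1, Z=1) weight 1/24
  … 4 more
Group by X:
  weight(X=1) = 1/15
  weight(X=2) = 1/10
Total weight = 1/15 + 1/10 = 1/6
P(X=1 | obs) = 1/15 / 1/6 = 2/5
P(X=2 | obs) = 1/10 / 1/6 = 3/5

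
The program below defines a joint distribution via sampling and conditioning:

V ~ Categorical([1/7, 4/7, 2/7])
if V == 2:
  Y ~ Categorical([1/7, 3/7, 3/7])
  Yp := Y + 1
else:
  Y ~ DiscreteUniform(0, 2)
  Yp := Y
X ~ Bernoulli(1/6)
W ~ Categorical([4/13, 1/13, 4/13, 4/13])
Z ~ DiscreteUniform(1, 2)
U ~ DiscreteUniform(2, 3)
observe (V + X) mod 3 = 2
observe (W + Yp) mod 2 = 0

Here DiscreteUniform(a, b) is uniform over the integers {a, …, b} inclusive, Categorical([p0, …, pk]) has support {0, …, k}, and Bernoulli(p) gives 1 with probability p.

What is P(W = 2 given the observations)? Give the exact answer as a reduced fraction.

P(W = 2 | obs) = 146/477

Enumerate traces; 48 have nonzero weight after conditioning:
  (V=1, Y=0, X=1, W=0, Z=1, U=2) weight 2/819
  (V=1, Y=0, X=1, W=0, Z=1, U=3) weight 2/819
  (V=1, Y=0, X=1, W=0, Z=2, U=2) weight 2/819
  (V=1, Y=0, X=1, W=0, Z=2, U=3) weight 2/819
  (V=1, Y=0, X=1, W=2, Z=1, U=2) weight 2/819
  (V=1, Y=0, X=1, W=2, Z=1, U=3) weight 2/819
  (V=1, Y=0, X=1, W=2, Z=2, U=2) weight 2/819
  (V=1, Y=0, X=1, W=2, Z=2, U=3) weight 2/819
  (V=1, Y=1, X=1, W=1, Z=1, U=2) weight 1/1638
  (V=1, Y=1, X=1, W=3, Z=1, U=2) weight 2/819
  … 38 more
Group by W:
  weight(W=0) = 292/5733
  weight(W=1) = 74/5733
  weight(W=2) = 292/5733
  weight(W=3) = 296/5733
Total weight = 292/5733 + 74/5733 + 292/5733 + 296/5733 = 106/637
P(W=0 | obs) = 292/5733 / 106/637 = 146/477
P(W=1 | obs) = 74/5733 / 106/637 = 37/477
P(W=2 | obs) = 292/5733 / 106/637 = 146/477
P(W=3 | obs) = 296/5733 / 106/637 = 148/477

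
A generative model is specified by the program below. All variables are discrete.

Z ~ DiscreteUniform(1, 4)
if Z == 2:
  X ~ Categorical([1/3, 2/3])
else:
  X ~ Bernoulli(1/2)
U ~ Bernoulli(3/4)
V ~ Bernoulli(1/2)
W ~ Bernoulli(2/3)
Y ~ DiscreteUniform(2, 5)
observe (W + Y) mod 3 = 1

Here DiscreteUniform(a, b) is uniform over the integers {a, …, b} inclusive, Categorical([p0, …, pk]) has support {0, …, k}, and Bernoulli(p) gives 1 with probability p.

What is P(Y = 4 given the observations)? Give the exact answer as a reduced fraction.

Enumerate traces; 64 have nonzero weight after conditioning:
  (Z=1, X=0, U=0, V=0, W=0, Y=4) weight 1/768
  (Z=1, X=0, U=0, V=0, W=1, Y=3) weight 1/384
  (Z=1, X=0, U=0, V=1, W=0, Y=4) weight 1/768
  (Z=1, X=0, U=0, V=1, W=1, Y=3) weight 1/384
  (Z=1, X=0, U=1, V=0, W=0, Y=4) weight 1/256
  (Z=1, X=0, U=1, V=0, W=1, Y=3) weight 1/128
  (Z=1, X=0, U=1, V=1, W=0, Y=4) weight 1/256
  (Z=1, X=0, U=1, V=1, W=1, Y=3) weight 1/128
  … 56 more
Group by Y:
  weight(Y=3) = 1/6
  weight(Y=4) = 1/12
Total weight = 1/6 + 1/12 = 1/4
P(Y=3 | obs) = 1/6 / 1/4 = 2/3
P(Y=4 | obs) = 1/12 / 1/4 = 1/3

P(Y = 4 | obs) = 1/3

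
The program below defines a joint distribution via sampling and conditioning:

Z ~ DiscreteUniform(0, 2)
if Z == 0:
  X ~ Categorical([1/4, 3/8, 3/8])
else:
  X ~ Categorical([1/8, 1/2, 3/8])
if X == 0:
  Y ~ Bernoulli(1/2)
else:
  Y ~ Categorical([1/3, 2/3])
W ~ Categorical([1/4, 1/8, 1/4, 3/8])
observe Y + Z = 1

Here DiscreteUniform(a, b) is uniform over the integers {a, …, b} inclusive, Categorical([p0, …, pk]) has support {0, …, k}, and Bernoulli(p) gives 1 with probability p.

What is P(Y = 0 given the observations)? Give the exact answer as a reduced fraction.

Enumerate traces; 24 have nonzero weight after conditioning:
  (Z=0, X=0, Y=1, W=0) weight 1/96
  (Z=0, X=0, Y=1, W=1) weight 1/192
  (Z=0, X=0, Y=1, W=2) weight 1/96
  (Z=0, X=0, Y=1, W=3) weight 1/64
  (Z=0, X=1, Y=1, W=0) weight 1/48
  (Z=0, X=1, Y=1, W=1) weight 1/96
  (Z=0, X=1, Y=1, W=2) weight 1/48
  (Z=0, X=1, Y=1, W=3) weight 1/32
  (Z=1, X=0, Y=0, W=0) weight 1/192
  … 15 more
Group by Y:
  weight(Y=0) = 17/144
  weight(Y=1) = 5/24
Total weight = 17/144 + 5/24 = 47/144
P(Y=0 | obs) = 17/144 / 47/144 = 17/47
P(Y=1 | obs) = 5/24 / 47/144 = 30/47

P(Y = 0 | obs) = 17/47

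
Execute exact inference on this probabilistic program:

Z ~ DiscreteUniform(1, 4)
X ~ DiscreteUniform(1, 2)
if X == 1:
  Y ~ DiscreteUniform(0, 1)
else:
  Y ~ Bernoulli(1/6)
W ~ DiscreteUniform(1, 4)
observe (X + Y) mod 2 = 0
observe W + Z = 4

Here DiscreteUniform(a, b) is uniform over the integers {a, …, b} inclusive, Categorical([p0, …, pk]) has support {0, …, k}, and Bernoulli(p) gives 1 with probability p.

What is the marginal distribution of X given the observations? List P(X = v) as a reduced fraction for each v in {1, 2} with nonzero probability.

Enumerate traces; 6 have nonzero weight after conditioning:
  (Z=1, X=1, Y=1, W=3) weight 1/64
  (Z=1, X=2, Y=0, W=3) weight 5/192
  (Z=2, X=1, Y=1, W=2) weight 1/64
  (Z=2, X=2, Y=0, W=2) weight 5/192
  (Z=3, X=1, Y=1, W=1) weight 1/64
  (Z=3, X=2, Y=0, W=1) weight 5/192
Group by X:
  weight(X=1) = 3/64
  weight(X=2) = 5/64
Total weight = 3/64 + 5/64 = 1/8
P(X=1 | obs) = 3/64 / 1/8 = 3/8
P(X=2 | obs) = 5/64 / 1/8 = 5/8

P(X=1) = 3/8, P(X=2) = 5/8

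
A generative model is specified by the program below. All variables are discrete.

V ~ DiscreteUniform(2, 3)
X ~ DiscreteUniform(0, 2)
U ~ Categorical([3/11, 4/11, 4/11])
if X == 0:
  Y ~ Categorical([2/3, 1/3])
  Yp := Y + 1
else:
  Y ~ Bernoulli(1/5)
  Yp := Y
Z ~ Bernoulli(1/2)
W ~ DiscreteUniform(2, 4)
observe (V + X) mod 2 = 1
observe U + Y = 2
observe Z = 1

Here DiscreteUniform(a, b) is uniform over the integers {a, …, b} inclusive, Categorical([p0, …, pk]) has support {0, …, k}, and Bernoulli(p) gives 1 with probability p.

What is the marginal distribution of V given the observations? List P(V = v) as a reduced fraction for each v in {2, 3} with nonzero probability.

Enumerate traces; 18 have nonzero weight after conditioning:
  (V=2, X=1, U=1, Y=1, Z=1, W=2) weight 1/495
  (V=2, X=1, U=1, Y=1, Z=1, W=3) weight 1/495
  (V=2, X=1, U=1, Y=1, Z=1, W=4) weight 1/495
  (V=2, X=1, U=2, Y=0, Z=1, W=2) weight 4/495
  (V=2, X=1, U=2, Y=0, Z=1, W=3) weight 4/495
  (V=2, X=1, U=2, Y=0, Z=1, W=4) weight 4/495
  (V=3, X=0, U=1, Y=1, Z=1, W=2) weight 1/297
  (V=3, X=0, U=1, Y=1, Z=1, W=3) weight 1/297
  … 10 more
Group by V:
  weight(V=2) = 1/33
  weight(V=3) = 2/33
Total weight = 1/33 + 2/33 = 1/11
P(V=2 | obs) = 1/33 / 1/11 = 1/3
P(V=3 | obs) = 2/33 / 1/11 = 2/3

P(V=2) = 1/3, P(V=3) = 2/3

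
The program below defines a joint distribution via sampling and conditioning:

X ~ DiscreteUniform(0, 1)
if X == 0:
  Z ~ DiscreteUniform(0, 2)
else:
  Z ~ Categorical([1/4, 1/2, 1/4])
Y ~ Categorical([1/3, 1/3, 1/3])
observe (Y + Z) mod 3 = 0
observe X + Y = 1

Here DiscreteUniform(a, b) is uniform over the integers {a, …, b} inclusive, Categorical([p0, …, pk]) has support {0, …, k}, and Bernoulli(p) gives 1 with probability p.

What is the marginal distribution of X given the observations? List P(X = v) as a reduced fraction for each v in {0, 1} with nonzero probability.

P(X=0) = 4/7, P(X=1) = 3/7

Enumerate traces; 2 have nonzero weight after conditioning:
  (X=0, Z=2, Y=1) weight 1/18
  (X=1, Z=0, Y=0) weight 1/24
Group by X:
  weight(X=0) = 1/18
  weight(X=1) = 1/24
Total weight = 1/18 + 1/24 = 7/72
P(X=0 | obs) = 1/18 / 7/72 = 4/7
P(X=1 | obs) = 1/24 / 7/72 = 3/7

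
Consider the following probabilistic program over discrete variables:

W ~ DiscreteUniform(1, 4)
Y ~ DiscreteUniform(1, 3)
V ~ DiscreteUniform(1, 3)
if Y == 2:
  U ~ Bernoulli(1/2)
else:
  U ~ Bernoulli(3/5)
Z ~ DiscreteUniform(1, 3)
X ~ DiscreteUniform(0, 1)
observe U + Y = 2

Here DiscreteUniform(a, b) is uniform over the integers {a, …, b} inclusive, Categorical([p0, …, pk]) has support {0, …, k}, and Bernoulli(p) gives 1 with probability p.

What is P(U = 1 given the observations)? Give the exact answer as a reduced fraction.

P(U = 1 | obs) = 6/11

Enumerate traces; 144 have nonzero weight after conditioning:
  (W=1, Y=1, V=1, U=1, Z=1, X=0) weight 1/360
  (W=1, Y=1, V=1, U=1, Z=1, X=1) weight 1/360
  (W=1, Y=1, V=1, U=1, Z=2, X=0) weight 1/360
  (W=1, Y=1, V=1, U=1, Z=2, X=1) weight 1/360
  (W=1, Y=1, V=1, U=1, Z=3, X=0) weight 1/360
  (W=1, Y=1, V=1, U=1, Z=3, X=1) weight 1/360
  (W=1, Y=1, V=2, U=1, Z=1, X=0) weight 1/360
  (W=1, Y=1, V=2, U=1, Z=1, X=1) weight 1/360
  (W=1, Y=2, V=1, U=0, Z=1, X=0) weight 1/432
  … 135 more
Group by U:
  weight(U=0) = 1/6
  weight(U=1) = 1/5
Total weight = 1/6 + 1/5 = 11/30
P(U=0 | obs) = 1/6 / 11/30 = 5/11
P(U=1 | obs) = 1/5 / 11/30 = 6/11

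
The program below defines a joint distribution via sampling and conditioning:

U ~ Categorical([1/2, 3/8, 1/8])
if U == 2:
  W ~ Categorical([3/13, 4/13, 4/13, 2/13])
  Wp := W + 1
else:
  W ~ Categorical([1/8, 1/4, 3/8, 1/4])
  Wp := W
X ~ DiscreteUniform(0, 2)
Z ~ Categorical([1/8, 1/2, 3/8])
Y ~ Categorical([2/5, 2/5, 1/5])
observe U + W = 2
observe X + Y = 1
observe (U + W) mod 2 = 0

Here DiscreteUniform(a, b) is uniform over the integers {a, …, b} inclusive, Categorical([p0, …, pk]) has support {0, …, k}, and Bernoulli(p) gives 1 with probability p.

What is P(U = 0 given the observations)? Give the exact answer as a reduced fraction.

Enumerate traces; 18 have nonzero weight after conditioning:
  (U=0, W=2, X=0, Z=0, Y=1) weight 1/320
  (U=0, W=2, X=0, Z=1, Y=1) weight 1/80
  (U=0, W=2, X=0, Z=2, Y=1) weight 3/320
  (U=0, W=2, X=1, Z=0, Y=0) weight 1/320
  (U=0, W=2, X=1, Z=1, Y=0) weight 1/80
  (U=0, W=2, X=1, Z=2, Y=0) weight 3/320
  (U=1, W=1, X=0, Z=0, Y=1) weight 1/640
  (U=1, W=1, X=0, Z=1, Y=1) weight 1/160
  (U=2, W=0, X=0, Z=0, Y=1) weight 1/2080
  … 9 more
Group by U:
  weight(U=0) = 1/20
  weight(U=1) = 1/40
  weight(U=2) = 1/130
Total weight = 1/20 + 1/40 + 1/130 = 43/520
P(U=0 | obs) = 1/20 / 43/520 = 26/43
P(U=1 | obs) = 1/40 / 43/520 = 13/43
P(U=2 | obs) = 1/130 / 43/520 = 4/43

P(U = 0 | obs) = 26/43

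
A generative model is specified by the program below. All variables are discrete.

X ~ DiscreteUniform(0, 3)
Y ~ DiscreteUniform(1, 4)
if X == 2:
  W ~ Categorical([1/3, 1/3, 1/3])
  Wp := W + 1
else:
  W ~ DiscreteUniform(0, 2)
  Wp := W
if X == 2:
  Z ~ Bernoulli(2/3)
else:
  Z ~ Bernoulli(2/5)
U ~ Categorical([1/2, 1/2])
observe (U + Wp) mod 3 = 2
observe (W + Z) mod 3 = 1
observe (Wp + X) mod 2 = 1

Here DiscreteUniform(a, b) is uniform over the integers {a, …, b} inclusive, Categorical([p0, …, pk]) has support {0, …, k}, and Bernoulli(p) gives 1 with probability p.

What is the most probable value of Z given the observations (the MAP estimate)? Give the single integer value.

argmax_v P(Z = v | obs) = 1

Enumerate traces; 8 have nonzero weight after conditioning:
  (X=0, Y=1, W=1, Z=0, U=1) weight 1/160
  (X=0, Y=2, W=1, Z=0, U=1) weight 1/160
  (X=0, Y=3, W=1, Z=0, U=1) weight 1/160
  (X=0, Y=4, W=1, Z=0, U=1) weight 1/160
  (X=2, Y=1, W=0, Z=1, U=1) weight 1/144
  (X=2, Y=2, W=0, Z=1, U=1) weight 1/144
  (X=2, Y=3, W=0, Z=1, U=1) weight 1/144
  (X=2, Y=4, W=0, Z=1, U=1) weight 1/144
Group by Z:
  weight(Z=0) = 1/40
  weight(Z=1) = 1/36
Total weight = 1/40 + 1/36 = 19/360
P(Z=0 | obs) = 1/40 / 19/360 = 9/19
P(Z=1 | obs) = 1/36 / 19/360 = 10/19
argmax = 1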